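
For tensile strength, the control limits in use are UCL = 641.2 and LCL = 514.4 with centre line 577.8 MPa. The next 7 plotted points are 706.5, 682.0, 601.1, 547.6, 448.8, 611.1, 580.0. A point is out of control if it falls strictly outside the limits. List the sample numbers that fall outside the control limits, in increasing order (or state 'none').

1, 2, 5

Compare each point to [514.4, 641.2]: sample 1 = 706.5 > UCL; sample 2 = 682.0 > UCL; sample 5 = 448.8 < LCL.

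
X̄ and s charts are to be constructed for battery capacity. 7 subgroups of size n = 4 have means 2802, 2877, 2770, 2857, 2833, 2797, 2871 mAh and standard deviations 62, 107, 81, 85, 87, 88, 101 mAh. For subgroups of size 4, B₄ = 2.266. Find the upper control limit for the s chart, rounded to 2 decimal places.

s̄ = (62 + 107 + 81 + 85 + 87 + 88 + 101) / 7 = 87.2857
UCL_s = B₄·s̄ = 2.266 × 87.2857 = 197.7894

197.79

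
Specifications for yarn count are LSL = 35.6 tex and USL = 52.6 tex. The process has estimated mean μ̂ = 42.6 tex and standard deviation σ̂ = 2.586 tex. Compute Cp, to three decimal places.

Cp = (USL − LSL) / (6σ̂) = (52.6 − 35.6) / (6 × 2.586) = 17.0000 / 15.5160 = 1.0956

1.096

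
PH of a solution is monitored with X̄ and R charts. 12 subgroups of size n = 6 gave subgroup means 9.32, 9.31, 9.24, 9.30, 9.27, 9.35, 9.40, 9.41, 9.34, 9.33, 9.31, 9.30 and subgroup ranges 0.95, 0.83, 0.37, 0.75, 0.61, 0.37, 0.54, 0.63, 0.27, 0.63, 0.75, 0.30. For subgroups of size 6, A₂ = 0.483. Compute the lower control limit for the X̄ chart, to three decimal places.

X̄̄ = (9.32 + 9.31 + 9.24 + 9.30 + 9.27 + 9.35 + 9.40 + 9.41 + 9.34 + 9.33 + 9.31 + 9.30) / 12 = 111.8800 / 12 = 9.3233
R̄ = (0.95 + 0.83 + 0.37 + 0.75 + 0.61 + 0.37 + 0.54 + 0.63 + 0.27 + 0.63 + 0.75 + 0.30) / 12 = 7.0000 / 12 = 0.5833
LCL = X̄̄ − A₂·R̄ = 9.3233 − 0.483 × 0.5833 = 9.0416

9.042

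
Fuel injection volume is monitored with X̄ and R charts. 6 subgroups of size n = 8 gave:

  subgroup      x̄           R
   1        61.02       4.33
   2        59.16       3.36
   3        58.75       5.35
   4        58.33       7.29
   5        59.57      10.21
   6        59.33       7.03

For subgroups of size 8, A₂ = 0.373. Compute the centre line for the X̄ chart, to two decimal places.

X̄̄ = (61.02 + 59.16 + 58.75 + 58.33 + 59.57 + 59.33) / 6 = 356.1600 / 6 = 59.3600
CL = X̄̄ = 59.3600

59.36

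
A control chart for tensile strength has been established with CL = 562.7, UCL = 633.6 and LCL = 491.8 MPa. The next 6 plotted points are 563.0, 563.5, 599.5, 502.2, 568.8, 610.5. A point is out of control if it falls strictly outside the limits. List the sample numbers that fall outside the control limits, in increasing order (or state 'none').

All 6 points lie within [491.8, 633.6].

none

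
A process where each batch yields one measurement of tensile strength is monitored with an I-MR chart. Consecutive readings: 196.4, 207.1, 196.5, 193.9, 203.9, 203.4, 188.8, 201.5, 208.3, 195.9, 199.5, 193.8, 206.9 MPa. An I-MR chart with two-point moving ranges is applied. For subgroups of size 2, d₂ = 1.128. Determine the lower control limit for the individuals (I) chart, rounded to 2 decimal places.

176.79

X̄ = (196.4 + 207.1 + 196.5 + 193.9 + 203.9 + 203.4 + 188.8 + 201.5 + 208.3 + 195.9 + 199.5 + 193.8 + 206.9) / 13 = 199.6846
Moving ranges: 10.7, 10.6, 2.6, 10.0, 0.5, 14.6, 12.7, 6.8, 12.4, 3.6, 5.7, 13.1; M̄R̄ = 103.3000 / 12 = 8.6083
LCL = X̄ − 3·M̄R̄/d₂ = 199.6846 − 3 × 8.6083 / 1.128 = 176.7901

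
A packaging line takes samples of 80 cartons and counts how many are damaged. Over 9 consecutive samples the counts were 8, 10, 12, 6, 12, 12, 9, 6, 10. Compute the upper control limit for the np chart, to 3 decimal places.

18.103

p̄ = Σdᵢ / (k·n) = 85 / (9 × 80) = 0.11806
UCL = np̄ + 3·√(np̄(1−p̄)) = 9.4444 + 3 × √(9.4444×0.88194) = 9.4444 + 3 × 2.8861 = 18.1027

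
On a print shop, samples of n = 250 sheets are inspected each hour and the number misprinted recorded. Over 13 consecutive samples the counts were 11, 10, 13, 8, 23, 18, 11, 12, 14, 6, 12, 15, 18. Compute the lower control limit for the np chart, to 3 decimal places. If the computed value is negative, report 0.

2.563

p̄ = Σdᵢ / (k·n) = 171 / (13 × 250) = 0.05262
LCL = np̄ − 3·√(np̄(1−p̄)) = 13.1538 − 3 × 3.5301 = 2.5635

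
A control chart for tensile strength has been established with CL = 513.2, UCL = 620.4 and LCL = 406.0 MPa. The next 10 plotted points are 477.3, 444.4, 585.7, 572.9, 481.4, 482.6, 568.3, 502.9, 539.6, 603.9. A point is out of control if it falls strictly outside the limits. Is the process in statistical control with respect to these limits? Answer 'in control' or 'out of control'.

in control

All 10 points lie within [406.0, 620.4].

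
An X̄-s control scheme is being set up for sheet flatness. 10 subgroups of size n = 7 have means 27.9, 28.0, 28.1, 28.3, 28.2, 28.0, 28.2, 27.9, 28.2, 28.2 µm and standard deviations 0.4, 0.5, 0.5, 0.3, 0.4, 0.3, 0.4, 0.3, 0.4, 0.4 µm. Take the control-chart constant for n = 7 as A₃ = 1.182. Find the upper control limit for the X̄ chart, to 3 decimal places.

X̄̄ = (27.9 + 28.0 + 28.1 + 28.3 + 28.2 + 28.0 + 28.2 + 27.9 + 28.2 + 28.2) / 10 = 28.1000
s̄ = (0.4 + 0.5 + 0.5 + 0.3 + 0.4 + 0.3 + 0.4 + 0.3 + 0.4 + 0.4) / 10 = 0.3900
UCL = X̄̄ + A₃·s̄ = 28.1000 + 1.182 × 0.3900 = 28.5610

28.561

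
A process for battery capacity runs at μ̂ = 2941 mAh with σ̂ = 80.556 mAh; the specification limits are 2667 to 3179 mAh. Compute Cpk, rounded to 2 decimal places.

0.98

Cpu = (USL − μ̂) / (3σ̂) = (3179 − 2941) / (3 × 80.556) = 0.9848; Cpl = (μ̂ − LSL) / (3σ̂) = (2941 − 2667) / (3 × 80.556) = 1.1338; Cpk = min(Cpu, Cpl) = 0.9848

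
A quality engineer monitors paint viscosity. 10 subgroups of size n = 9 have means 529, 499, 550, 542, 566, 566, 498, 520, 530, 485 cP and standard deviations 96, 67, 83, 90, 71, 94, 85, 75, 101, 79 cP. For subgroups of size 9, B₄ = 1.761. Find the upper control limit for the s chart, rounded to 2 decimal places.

148.10

s̄ = (96 + 67 + 83 + 90 + 71 + 94 + 85 + 75 + 101 + 79) / 10 = 84.1000
UCL_s = B₄·s̄ = 1.761 × 84.1000 = 148.1001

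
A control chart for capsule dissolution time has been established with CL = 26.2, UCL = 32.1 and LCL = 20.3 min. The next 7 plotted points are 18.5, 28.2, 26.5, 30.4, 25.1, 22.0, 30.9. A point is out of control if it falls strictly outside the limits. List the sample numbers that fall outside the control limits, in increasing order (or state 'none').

1

Compare each point to [20.3, 32.1]: sample 1 = 18.5 < LCL.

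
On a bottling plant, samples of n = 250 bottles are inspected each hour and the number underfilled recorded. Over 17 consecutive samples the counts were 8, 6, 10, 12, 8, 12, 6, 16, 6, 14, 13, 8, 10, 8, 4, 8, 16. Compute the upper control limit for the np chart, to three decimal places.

p̄ = Σdᵢ / (k·n) = 165 / (17 × 250) = 0.03882
UCL = np̄ + 3·√(np̄(1−p̄)) = 9.7059 + 3 × √(9.7059×0.96118) = 9.7059 + 3 × 3.0544 = 18.8689

18.869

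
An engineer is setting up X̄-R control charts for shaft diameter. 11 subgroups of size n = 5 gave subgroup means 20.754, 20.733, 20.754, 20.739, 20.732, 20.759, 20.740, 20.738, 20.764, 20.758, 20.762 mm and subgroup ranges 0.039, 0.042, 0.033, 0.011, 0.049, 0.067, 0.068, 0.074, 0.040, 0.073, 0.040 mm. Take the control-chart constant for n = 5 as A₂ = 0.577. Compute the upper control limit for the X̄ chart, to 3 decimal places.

X̄̄ = (20.754 + 20.733 + 20.754 + 20.739 + 20.732 + 20.759 + 20.740 + 20.738 + 20.764 + 20.758 + 20.762) / 11 = 228.2330 / 11 = 20.7485
R̄ = (0.039 + 0.042 + 0.033 + 0.011 + 0.049 + 0.067 + 0.068 + 0.074 + 0.040 + 0.073 + 0.040) / 11 = 0.5360 / 11 = 0.0487
UCL = X̄̄ + A₂·R̄ = 20.7485 + 0.577 × 0.0487 = 20.7766

20.777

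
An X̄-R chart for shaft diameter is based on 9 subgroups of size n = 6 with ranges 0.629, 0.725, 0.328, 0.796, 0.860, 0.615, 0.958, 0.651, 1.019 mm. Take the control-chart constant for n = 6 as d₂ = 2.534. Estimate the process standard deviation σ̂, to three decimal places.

0.289

R̄ = (0.629 + 0.725 + 0.328 + 0.796 + 0.860 + 0.615 + 0.958 + 0.651 + 1.019) / 9 = 0.7312
σ̂ = R̄ / d₂ = 0.7312 / 2.534 = 0.2886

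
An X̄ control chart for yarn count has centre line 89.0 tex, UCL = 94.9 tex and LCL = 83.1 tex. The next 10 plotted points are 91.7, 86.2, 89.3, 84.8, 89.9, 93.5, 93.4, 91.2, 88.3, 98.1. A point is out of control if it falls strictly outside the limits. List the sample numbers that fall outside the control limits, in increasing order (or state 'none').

Compare each point to [83.1, 94.9]: sample 10 = 98.1 > UCL.

10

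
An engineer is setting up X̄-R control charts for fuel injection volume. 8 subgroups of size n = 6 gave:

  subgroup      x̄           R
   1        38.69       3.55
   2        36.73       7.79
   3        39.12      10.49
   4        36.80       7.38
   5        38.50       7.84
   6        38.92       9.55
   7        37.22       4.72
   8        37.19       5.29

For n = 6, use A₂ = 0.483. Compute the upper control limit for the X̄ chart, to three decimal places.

X̄̄ = (38.69 + 36.73 + 39.12 + 36.80 + 38.50 + 38.92 + 37.22 + 37.19) / 8 = 303.1700 / 8 = 37.8962
R̄ = (3.55 + 7.79 + 10.49 + 7.38 + 7.84 + 9.55 + 4.72 + 5.29) / 8 = 56.6100 / 8 = 7.0762
UCL = X̄̄ + A₂·R̄ = 37.8962 + 0.483 × 7.0762 = 41.3141

41.314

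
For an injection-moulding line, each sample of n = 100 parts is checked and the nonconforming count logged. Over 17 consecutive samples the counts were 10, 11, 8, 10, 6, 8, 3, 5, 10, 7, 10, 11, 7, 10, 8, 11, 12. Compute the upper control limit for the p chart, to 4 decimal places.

p̄ = Σdᵢ / (k·n) = 147 / (17 × 100) = 0.08647
UCL = p̄ + 3·√(p̄(1−p̄)/n) = 0.08647 + 3 × √(0.08647×0.91353/100) = 0.08647 + 3 × 0.02811 = 0.17079

0.1708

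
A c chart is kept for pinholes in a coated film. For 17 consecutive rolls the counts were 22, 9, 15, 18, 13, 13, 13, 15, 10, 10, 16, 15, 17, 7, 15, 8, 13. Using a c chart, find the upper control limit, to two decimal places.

c̄ = (22 + 9 + 15 + 18 + 13 + 13 + 13 + 15 + 10 + 10 + 16 + 15 + 17 + 7 + 15 + 8 + 13) / 17 = 229 / 17 = 13.4706
UCL = c̄ + 3√c̄ = 13.4706 + 3 × √13.4706 = 13.4706 + 3 × 3.6702 = 24.4813

24.48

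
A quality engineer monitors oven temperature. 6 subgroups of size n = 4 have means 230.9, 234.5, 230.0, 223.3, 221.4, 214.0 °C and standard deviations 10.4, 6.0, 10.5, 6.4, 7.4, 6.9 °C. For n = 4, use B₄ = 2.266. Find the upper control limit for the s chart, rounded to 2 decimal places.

s̄ = (10.4 + 6.0 + 10.5 + 6.4 + 7.4 + 6.9) / 6 = 7.9333
UCL_s = B₄·s̄ = 2.266 × 7.9333 = 17.9769

17.98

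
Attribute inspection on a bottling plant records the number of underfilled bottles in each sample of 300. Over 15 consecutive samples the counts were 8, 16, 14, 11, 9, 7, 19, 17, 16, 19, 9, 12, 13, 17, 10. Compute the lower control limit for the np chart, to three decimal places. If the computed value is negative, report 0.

p̄ = Σdᵢ / (k·n) = 197 / (15 × 300) = 0.04378
LCL = np̄ − 3·√(np̄(1−p̄)) = 13.1333 − 3 × 3.5438 = 2.5020

2.502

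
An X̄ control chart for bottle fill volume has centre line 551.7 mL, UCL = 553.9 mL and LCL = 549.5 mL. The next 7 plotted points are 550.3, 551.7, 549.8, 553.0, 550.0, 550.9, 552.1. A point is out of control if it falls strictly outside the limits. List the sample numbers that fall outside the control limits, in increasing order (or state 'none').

none

All 7 points lie within [549.5, 553.9].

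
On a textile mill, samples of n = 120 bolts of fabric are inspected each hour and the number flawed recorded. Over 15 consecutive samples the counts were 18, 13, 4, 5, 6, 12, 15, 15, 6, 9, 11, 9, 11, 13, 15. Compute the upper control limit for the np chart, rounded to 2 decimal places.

20.20

p̄ = Σdᵢ / (k·n) = 162 / (15 × 120) = 0.09000
UCL = np̄ + 3·√(np̄(1−p̄)) = 10.8000 + 3 × √(10.8000×0.91000) = 10.8000 + 3 × 3.1350 = 20.2049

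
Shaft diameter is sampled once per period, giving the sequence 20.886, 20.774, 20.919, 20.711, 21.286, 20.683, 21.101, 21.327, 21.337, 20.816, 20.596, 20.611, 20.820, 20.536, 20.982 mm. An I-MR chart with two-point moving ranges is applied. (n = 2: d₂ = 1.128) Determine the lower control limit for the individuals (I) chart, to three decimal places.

X̄ = (20.886 + 20.774 + 20.919 + 20.711 + 21.286 + 20.683 + 21.101 + 21.327 + 21.337 + 20.816 + 20.596 + 20.611 + 20.820 + 20.536 + 20.982) / 15 = 20.8923
Moving ranges: 0.112, 0.145, 0.208, 0.575, 0.603, 0.418, 0.226, 0.010, 0.521, 0.220, 0.015, 0.209, 0.284, 0.446; M̄R̄ = 3.9920 / 14 = 0.2851
LCL = X̄ − 3·M̄R̄/d₂ = 20.8923 − 3 × 0.2851 / 1.128 = 20.1340

20.134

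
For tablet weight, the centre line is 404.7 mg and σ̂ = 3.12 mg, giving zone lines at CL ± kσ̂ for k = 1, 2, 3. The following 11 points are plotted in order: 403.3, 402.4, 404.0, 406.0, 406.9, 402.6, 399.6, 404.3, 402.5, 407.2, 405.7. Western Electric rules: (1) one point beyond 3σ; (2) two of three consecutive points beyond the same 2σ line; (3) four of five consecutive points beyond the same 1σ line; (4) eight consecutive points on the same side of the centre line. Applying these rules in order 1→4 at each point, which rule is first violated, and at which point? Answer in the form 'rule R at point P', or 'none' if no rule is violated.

Zone of each point (C = within 1σ̂, B = 1σ̂–2σ̂, A = 2σ̂–3σ̂, * = beyond 3σ̂; sign = side of CL): 1:-C, 2:-C, 3:-C, 4:+C, 5:+C, 6:-C, 7:-B, 8:-C, 9:-C, 10:+C, 11:+C
No rule fires across all 11 points.

none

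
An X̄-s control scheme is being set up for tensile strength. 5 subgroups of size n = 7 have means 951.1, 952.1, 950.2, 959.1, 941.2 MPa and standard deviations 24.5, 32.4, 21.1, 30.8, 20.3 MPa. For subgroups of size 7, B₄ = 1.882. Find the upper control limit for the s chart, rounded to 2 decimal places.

s̄ = (24.5 + 32.4 + 21.1 + 30.8 + 20.3) / 5 = 25.8200
UCL_s = B₄·s̄ = 1.882 × 25.8200 = 48.5932

48.59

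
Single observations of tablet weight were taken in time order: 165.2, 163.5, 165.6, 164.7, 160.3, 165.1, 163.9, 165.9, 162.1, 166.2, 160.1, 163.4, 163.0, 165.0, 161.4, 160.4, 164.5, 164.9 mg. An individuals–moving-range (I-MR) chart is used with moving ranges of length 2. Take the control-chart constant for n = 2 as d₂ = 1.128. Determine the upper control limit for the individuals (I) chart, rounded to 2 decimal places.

170.80

X̄ = (165.2 + 163.5 + 165.6 + 164.7 + 160.3 + 165.1 + 163.9 + 165.9 + 162.1 + 166.2 + 160.1 + 163.4 + 163.0 + 165.0 + 161.4 + 160.4 + 164.5 + 164.9) / 18 = 163.6222
Moving ranges: 1.7, 2.1, 0.9, 4.4, 4.8, 1.2, 2.0, 3.8, 4.1, 6.1, 3.3, 0.4, 2.0, 3.6, 1.0, 4.1, 0.4; M̄R̄ = 45.9000 / 17 = 2.7000
UCL = X̄ + 3·M̄R̄/d₂ = 163.6222 + 3 × 2.7000 / 1.128 = 170.8031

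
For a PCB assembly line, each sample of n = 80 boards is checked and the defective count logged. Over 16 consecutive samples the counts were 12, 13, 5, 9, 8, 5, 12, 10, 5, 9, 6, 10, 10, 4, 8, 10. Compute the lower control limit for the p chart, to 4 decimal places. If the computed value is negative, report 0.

0.0029

p̄ = Σdᵢ / (k·n) = 136 / (16 × 80) = 0.10625
LCL = p̄ − 3·√(p̄(1−p̄)/n) = 0.10625 − 3 × 0.03445 = 0.00289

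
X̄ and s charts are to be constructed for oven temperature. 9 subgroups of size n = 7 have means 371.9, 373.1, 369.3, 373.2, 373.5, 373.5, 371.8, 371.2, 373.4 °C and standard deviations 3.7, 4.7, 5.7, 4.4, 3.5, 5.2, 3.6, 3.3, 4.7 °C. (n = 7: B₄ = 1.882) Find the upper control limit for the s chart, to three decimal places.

8.114

s̄ = (3.7 + 4.7 + 5.7 + 4.4 + 3.5 + 5.2 + 3.6 + 3.3 + 4.7) / 9 = 4.3111
UCL_s = B₄·s̄ = 1.882 × 4.3111 = 8.1135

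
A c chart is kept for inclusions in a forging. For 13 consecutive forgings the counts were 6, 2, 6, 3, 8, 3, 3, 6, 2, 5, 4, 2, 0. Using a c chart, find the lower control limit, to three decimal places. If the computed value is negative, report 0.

c̄ = (6 + 2 + 6 + 3 + 8 + 3 + 3 + 6 + 2 + 5 + 4 + 2 + 0) / 13 = 50 / 13 = 3.8462
LCL = c̄ − 3√c̄ = 3.8462 − 3 × 1.9612 = -2.0373 → 0 (cannot be negative)

0.000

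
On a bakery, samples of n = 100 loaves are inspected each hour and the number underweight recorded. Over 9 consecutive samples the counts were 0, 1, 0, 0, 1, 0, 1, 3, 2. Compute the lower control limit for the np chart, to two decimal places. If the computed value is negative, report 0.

0.00

p̄ = Σdᵢ / (k·n) = 8 / (9 × 100) = 0.00889
LCL = np̄ − 3·√(np̄(1−p̄)) = 0.8889 − 3 × 0.9386 = -1.9269 → 0 (negative, so LCL = 0)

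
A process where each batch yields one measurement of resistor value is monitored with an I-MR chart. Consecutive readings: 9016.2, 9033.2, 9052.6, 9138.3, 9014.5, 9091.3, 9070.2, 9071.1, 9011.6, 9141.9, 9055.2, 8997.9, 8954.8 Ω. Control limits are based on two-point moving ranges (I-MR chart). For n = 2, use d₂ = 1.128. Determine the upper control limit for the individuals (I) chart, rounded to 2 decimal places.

9209.84

X̄ = (9016.2 + 9033.2 + 9052.6 + 9138.3 + 9014.5 + 9091.3 + 9070.2 + 9071.1 + 9011.6 + 9141.9 + 9055.2 + 8997.9 + 8954.8) / 13 = 9049.9077
Moving ranges: 17.0, 19.4, 85.7, 123.8, 76.8, 21.1, 0.9, 59.5, 130.3, 86.7, 57.3, 43.1; M̄R̄ = 721.6000 / 12 = 60.1333
UCL = X̄ + 3·M̄R̄/d₂ = 9049.9077 + 3 × 60.1333 / 1.128 = 9209.8368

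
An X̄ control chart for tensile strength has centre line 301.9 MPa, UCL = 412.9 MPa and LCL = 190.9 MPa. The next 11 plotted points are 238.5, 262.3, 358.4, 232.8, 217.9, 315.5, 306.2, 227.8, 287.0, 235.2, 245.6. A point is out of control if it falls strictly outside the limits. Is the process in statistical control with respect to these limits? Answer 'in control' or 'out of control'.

All 11 points lie within [190.9, 412.9].

in control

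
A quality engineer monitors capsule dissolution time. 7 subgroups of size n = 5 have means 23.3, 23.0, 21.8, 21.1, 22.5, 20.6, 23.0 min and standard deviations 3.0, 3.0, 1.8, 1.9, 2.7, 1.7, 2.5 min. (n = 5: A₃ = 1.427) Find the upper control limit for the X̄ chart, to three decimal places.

X̄̄ = (23.3 + 23.0 + 21.8 + 21.1 + 22.5 + 20.6 + 23.0) / 7 = 22.1857
s̄ = (3.0 + 3.0 + 1.8 + 1.9 + 2.7 + 1.7 + 2.5) / 7 = 2.3714
UCL = X̄̄ + A₃·s̄ = 22.1857 + 1.427 × 2.3714 = 25.5697

25.570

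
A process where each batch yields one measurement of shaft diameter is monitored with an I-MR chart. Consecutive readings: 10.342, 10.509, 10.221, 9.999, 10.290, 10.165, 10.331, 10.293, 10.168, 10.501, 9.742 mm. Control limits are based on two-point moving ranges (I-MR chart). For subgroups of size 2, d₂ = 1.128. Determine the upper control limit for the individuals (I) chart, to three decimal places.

X̄ = (10.342 + 10.509 + 10.221 + 9.999 + 10.290 + 10.165 + 10.331 + 10.293 + 10.168 + 10.501 + 9.742) / 11 = 10.2328
Moving ranges: 0.167, 0.288, 0.222, 0.291, 0.125, 0.166, 0.038, 0.125, 0.333, 0.759; M̄R̄ = 2.5140 / 10 = 0.2514
UCL = X̄ + 3·M̄R̄/d₂ = 10.2328 + 3 × 0.2514 / 1.128 = 10.9014

10.901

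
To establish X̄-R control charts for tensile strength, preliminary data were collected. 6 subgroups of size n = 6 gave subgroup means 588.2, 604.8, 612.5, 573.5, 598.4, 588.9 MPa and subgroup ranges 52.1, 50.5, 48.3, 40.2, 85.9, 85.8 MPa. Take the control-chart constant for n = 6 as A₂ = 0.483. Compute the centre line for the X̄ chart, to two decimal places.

594.38

X̄̄ = (588.2 + 604.8 + 612.5 + 573.5 + 598.4 + 588.9) / 6 = 3566.3000 / 6 = 594.3833
CL = X̄̄ = 594.3833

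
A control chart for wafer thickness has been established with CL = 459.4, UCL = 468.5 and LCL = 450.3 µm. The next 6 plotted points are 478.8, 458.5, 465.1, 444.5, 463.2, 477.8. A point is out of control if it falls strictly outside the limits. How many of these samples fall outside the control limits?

Compare each point to [450.3, 468.5]: sample 1 = 478.8 > UCL; sample 4 = 444.5 < LCL; sample 6 = 477.8 > UCL.

3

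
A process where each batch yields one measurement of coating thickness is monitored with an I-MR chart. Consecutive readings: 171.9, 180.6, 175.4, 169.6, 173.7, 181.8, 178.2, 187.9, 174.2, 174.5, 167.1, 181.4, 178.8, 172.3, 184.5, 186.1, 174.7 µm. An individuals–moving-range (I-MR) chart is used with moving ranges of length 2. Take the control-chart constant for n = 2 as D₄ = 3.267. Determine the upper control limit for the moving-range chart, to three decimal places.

23.522

Moving ranges: 8.7, 5.2, 5.8, 4.1, 8.1, 3.6, 9.7, 13.7, 0.3, 7.4, 14.3, 2.6, 6.5, 12.2, 1.6, 11.4; M̄R̄ = 115.2000 / 16 = 7.2000
UCL_MR = D₄·M̄R̄ = 3.267 × 7.2000 = 23.5224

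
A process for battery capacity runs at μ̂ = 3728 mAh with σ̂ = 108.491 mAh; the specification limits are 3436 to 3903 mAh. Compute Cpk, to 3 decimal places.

0.538

Cpu = (USL − μ̂) / (3σ̂) = (3903 − 3728) / (3 × 108.491) = 0.5377; Cpl = (μ̂ − LSL) / (3σ̂) = (3728 − 3436) / (3 × 108.491) = 0.8972; Cpk = min(Cpu, Cpl) = 0.5377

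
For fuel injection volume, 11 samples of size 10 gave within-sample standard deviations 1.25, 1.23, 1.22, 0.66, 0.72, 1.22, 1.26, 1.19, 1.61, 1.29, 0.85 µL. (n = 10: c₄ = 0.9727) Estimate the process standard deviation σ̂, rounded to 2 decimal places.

s̄ = (1.25 + 1.23 + 1.22 + 0.66 + 0.72 + 1.22 + 1.26 + 1.19 + 1.61 + 1.29 + 0.85) / 11 = 1.1364
σ̂ = s̄ / c₄ = 1.1364 / 0.9727 = 1.1683

1.17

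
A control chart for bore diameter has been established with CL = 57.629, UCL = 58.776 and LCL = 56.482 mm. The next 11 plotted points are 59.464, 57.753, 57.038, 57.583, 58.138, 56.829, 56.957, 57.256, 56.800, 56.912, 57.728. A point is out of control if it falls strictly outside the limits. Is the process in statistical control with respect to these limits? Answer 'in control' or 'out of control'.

out of control

Compare each point to [56.482, 58.776]: sample 1 = 59.464 > UCL.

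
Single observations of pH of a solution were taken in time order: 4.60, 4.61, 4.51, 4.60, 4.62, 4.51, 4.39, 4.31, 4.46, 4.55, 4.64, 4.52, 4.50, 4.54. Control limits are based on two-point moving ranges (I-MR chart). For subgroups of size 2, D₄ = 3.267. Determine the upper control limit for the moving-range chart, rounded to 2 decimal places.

0.26

Moving ranges: 0.01, 0.10, 0.09, 0.02, 0.11, 0.12, 0.08, 0.15, 0.09, 0.09, 0.12, 0.02, 0.04; M̄R̄ = 1.0400 / 13 = 0.0800
UCL_MR = D₄·M̄R̄ = 3.267 × 0.0800 = 0.2614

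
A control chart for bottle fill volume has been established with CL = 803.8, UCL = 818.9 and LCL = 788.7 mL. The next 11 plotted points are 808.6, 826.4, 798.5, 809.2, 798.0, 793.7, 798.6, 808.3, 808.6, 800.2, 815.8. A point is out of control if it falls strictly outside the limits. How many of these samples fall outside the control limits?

Compare each point to [788.7, 818.9]: sample 2 = 826.4 > UCL.

1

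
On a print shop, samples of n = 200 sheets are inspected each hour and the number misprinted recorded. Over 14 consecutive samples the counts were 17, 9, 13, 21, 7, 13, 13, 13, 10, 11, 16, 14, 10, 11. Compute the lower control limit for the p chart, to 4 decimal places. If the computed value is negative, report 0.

p̄ = Σdᵢ / (k·n) = 178 / (14 × 200) = 0.06357
LCL = p̄ − 3·√(p̄(1−p̄)/n) = 0.06357 − 3 × 0.01725 = 0.01181

0.0118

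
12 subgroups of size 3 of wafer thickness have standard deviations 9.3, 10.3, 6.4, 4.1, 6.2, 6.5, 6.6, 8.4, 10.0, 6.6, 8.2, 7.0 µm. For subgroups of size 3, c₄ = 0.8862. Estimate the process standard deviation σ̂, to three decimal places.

s̄ = (9.3 + 10.3 + 6.4 + 4.1 + 6.2 + 6.5 + 6.6 + 8.4 + 10.0 + 6.6 + 8.2 + 7.0) / 12 = 7.4667
σ̂ = s̄ / c₄ = 7.4667 / 0.8862 = 8.4255

8.425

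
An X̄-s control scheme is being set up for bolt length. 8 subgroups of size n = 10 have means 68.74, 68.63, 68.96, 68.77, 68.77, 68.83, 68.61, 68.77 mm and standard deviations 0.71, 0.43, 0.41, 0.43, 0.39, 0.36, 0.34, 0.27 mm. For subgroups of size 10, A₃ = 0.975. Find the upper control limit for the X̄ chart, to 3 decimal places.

69.167

X̄̄ = (68.74 + 68.63 + 68.96 + 68.77 + 68.77 + 68.83 + 68.61 + 68.77) / 8 = 68.7600
s̄ = (0.71 + 0.43 + 0.41 + 0.43 + 0.39 + 0.36 + 0.34 + 0.27) / 8 = 0.4175
UCL = X̄̄ + A₃·s̄ = 68.7600 + 0.975 × 0.4175 = 69.1671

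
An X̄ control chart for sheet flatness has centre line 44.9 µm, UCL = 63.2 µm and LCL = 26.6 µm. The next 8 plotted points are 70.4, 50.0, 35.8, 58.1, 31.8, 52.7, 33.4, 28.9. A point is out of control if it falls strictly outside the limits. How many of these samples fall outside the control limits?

1

Compare each point to [26.6, 63.2]: sample 1 = 70.4 > UCL.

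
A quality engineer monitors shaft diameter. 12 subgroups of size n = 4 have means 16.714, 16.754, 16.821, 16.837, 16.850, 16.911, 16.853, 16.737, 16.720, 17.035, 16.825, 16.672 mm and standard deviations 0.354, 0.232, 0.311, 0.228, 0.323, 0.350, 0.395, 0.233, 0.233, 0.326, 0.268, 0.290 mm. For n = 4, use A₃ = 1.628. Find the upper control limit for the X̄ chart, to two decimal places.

17.29

X̄̄ = (16.714 + 16.754 + 16.821 + 16.837 + 16.850 + 16.911 + 16.853 + 16.737 + 16.720 + 17.035 + 16.825 + 16.672) / 12 = 16.8108
s̄ = (0.354 + 0.232 + 0.311 + 0.228 + 0.323 + 0.350 + 0.395 + 0.233 + 0.233 + 0.326 + 0.268 + 0.290) / 12 = 0.2953
UCL = X̄̄ + A₃·s̄ = 16.8108 + 1.628 × 0.2953 = 17.2914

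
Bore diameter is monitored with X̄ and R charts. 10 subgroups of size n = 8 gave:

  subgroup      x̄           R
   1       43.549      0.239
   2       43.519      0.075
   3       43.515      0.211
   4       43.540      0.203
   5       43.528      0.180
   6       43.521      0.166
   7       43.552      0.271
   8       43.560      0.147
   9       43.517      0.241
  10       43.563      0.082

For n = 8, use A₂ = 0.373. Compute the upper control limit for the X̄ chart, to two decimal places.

X̄̄ = (43.549 + 43.519 + 43.515 + 43.540 + 43.528 + 43.521 + 43.552 + 43.560 + 43.517 + 43.563) / 10 = 435.3640 / 10 = 43.5364
R̄ = (0.239 + 0.075 + 0.211 + 0.203 + 0.180 + 0.166 + 0.271 + 0.147 + 0.241 + 0.082) / 10 = 1.8150 / 10 = 0.1815
UCL = X̄̄ + A₂·R̄ = 43.5364 + 0.373 × 0.1815 = 43.6041

43.60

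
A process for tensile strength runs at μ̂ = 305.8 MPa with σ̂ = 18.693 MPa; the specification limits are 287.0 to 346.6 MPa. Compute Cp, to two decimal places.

0.53

Cp = (USL − LSL) / (6σ̂) = (346.6 − 287.0) / (6 × 18.693) = 59.6000 / 112.1580 = 0.5314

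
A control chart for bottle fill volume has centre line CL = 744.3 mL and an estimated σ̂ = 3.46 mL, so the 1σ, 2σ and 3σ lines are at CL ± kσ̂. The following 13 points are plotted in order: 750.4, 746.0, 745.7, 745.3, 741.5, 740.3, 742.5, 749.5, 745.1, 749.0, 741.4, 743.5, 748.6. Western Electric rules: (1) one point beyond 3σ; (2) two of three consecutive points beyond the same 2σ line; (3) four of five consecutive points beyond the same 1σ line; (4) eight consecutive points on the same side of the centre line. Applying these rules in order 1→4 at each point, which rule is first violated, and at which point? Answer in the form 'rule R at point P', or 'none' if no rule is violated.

Zone of each point (C = within 1σ̂, B = 1σ̂–2σ̂, A = 2σ̂–3σ̂, * = beyond 3σ̂; sign = side of CL): 1:+B, 2:+C, 3:+C, 4:+C, 5:-C, 6:-B, 7:-C, 8:+B, 9:+C, 10:+B, 11:-C, 12:-C, 13:+B
No rule fires across all 13 points.

none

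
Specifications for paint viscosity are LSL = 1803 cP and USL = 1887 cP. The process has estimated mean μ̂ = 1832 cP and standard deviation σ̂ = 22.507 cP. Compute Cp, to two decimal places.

Cp = (USL − LSL) / (6σ̂) = (1887 − 1803) / (6 × 22.507) = 84.0000 / 135.0420 = 0.6220

0.62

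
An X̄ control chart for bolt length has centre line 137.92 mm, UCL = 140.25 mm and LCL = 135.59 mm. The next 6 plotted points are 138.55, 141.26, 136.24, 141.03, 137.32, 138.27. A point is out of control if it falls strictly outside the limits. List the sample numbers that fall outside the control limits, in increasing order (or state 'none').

Compare each point to [135.59, 140.25]: sample 2 = 141.26 > UCL; sample 4 = 141.03 > UCL.

2, 4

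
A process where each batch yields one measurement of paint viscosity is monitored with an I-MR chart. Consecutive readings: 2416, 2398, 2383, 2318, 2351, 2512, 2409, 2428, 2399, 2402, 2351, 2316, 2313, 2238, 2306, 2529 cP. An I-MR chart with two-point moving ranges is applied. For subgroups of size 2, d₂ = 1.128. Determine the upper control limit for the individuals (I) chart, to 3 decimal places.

2539.064

X̄ = (2416 + 2398 + 2383 + 2318 + 2351 + 2512 + 2409 + 2428 + 2399 + 2402 + 2351 + 2316 + 2313 + 2238 + 2306 + 2529) / 16 = 2379.3125
Moving ranges: 18, 15, 65, 33, 161, 103, 19, 29, 3, 51, 35, 3, 75, 68, 223; M̄R̄ = 901.0000 / 15 = 60.0667
UCL = X̄ + 3·M̄R̄/d₂ = 2379.3125 + 3 × 60.0667 / 1.128 = 2539.0643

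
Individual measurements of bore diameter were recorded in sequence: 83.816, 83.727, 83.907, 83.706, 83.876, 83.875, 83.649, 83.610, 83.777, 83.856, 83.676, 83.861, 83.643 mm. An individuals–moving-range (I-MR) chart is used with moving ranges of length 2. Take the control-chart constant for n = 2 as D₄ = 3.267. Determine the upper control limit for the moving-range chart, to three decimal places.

Moving ranges: 0.089, 0.180, 0.201, 0.170, 0.001, 0.226, 0.039, 0.167, 0.079, 0.180, 0.185, 0.218; M̄R̄ = 1.7350 / 12 = 0.1446
UCL_MR = D₄·M̄R̄ = 3.267 × 0.1446 = 0.4724

0.472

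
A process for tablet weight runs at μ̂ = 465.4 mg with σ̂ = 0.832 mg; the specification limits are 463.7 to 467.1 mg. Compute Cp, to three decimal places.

0.681

Cp = (USL − LSL) / (6σ̂) = (467.1 − 463.7) / (6 × 0.832) = 3.4000 / 4.9920 = 0.6811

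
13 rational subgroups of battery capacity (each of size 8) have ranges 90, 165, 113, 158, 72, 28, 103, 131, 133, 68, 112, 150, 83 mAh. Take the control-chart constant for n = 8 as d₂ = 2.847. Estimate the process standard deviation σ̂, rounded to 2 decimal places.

37.99

R̄ = (90 + 165 + 113 + 158 + 72 + 28 + 103 + 131 + 133 + 68 + 112 + 150 + 83) / 13 = 108.1538
σ̂ = R̄ / d₂ = 108.1538 / 2.847 = 37.9887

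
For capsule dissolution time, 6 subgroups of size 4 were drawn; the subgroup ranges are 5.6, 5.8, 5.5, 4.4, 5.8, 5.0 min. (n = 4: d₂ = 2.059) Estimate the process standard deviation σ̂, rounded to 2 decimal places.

2.60

R̄ = (5.6 + 5.8 + 5.5 + 4.4 + 5.8 + 5.0) / 6 = 5.3500
σ̂ = R̄ / d₂ = 5.3500 / 2.059 = 2.5983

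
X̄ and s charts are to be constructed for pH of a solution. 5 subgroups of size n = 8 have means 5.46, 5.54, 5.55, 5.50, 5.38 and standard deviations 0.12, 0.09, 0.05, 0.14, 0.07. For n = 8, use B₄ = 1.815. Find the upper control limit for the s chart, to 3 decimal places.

s̄ = (0.12 + 0.09 + 0.05 + 0.14 + 0.07) / 5 = 0.0940
UCL_s = B₄·s̄ = 1.815 × 0.0940 = 0.1706

0.171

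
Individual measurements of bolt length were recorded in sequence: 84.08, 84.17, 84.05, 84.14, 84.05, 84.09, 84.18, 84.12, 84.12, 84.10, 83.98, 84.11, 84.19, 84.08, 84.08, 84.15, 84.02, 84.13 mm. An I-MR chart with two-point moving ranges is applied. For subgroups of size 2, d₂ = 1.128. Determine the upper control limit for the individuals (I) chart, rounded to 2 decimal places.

X̄ = (84.08 + 84.17 + 84.05 + 84.14 + 84.05 + 84.09 + 84.18 + 84.12 + 84.12 + 84.10 + 83.98 + 84.11 + 84.19 + 84.08 + 84.08 + 84.15 + 84.02 + 84.13) / 18 = 84.1022
Moving ranges: 0.09, 0.12, 0.09, 0.09, 0.04, 0.09, 0.06, 0.00, 0.02, 0.12, 0.13, 0.08, 0.11, 0.00, 0.07, 0.13, 0.11; M̄R̄ = 1.3500 / 17 = 0.0794
UCL = X̄ + 3·M̄R̄/d₂ = 84.1022 + 3 × 0.0794 / 1.128 = 84.3134

84.31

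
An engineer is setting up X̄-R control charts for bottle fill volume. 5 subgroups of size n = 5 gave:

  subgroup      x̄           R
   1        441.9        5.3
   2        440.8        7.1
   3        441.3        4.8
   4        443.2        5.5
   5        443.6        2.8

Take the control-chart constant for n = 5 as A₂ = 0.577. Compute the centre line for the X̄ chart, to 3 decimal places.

X̄̄ = (441.9 + 440.8 + 441.3 + 443.2 + 443.6) / 5 = 2210.8000 / 5 = 442.1600
CL = X̄̄ = 442.1600

442.160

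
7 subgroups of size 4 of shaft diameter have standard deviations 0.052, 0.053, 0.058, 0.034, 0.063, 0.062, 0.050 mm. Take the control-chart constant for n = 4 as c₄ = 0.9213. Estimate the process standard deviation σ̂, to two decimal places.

0.06

s̄ = (0.052 + 0.053 + 0.058 + 0.034 + 0.063 + 0.062 + 0.050) / 7 = 0.0531
σ̂ = s̄ / c₄ = 0.0531 / 0.9213 = 0.0577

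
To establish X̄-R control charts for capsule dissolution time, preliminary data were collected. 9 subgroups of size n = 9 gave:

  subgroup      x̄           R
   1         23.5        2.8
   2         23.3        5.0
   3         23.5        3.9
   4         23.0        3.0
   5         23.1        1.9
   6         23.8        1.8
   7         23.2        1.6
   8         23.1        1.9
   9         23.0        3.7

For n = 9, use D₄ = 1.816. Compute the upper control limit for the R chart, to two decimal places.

R̄ = (2.8 + 5.0 + 3.9 + 3.0 + 1.9 + 1.8 + 1.6 + 1.9 + 3.7) / 9 = 25.6000 / 9 = 2.8444
UCL_R = D₄·R̄ = 1.816 × 2.8444 = 5.1655

5.17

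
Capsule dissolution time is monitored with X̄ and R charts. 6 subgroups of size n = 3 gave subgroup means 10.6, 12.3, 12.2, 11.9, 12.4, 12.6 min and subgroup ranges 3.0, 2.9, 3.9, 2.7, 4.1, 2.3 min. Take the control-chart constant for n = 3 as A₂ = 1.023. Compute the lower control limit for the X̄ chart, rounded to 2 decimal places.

X̄̄ = (10.6 + 12.3 + 12.2 + 11.9 + 12.4 + 12.6) / 6 = 72.0000 / 6 = 12.0000
R̄ = (3.0 + 2.9 + 3.9 + 2.7 + 4.1 + 2.3) / 6 = 18.9000 / 6 = 3.1500
LCL = X̄̄ − A₂·R̄ = 12.0000 − 1.023 × 3.1500 = 8.7775

8.78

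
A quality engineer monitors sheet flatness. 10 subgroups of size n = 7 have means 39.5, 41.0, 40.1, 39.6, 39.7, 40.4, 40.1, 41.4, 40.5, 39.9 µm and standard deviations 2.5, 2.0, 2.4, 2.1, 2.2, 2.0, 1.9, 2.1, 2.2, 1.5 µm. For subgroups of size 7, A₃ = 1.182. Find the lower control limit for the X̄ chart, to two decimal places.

X̄̄ = (39.5 + 41.0 + 40.1 + 39.6 + 39.7 + 40.4 + 40.1 + 41.4 + 40.5 + 39.9) / 10 = 40.2200
s̄ = (2.5 + 2.0 + 2.4 + 2.1 + 2.2 + 2.0 + 1.9 + 2.1 + 2.2 + 1.5) / 10 = 2.0900
LCL = X̄̄ − A₃·s̄ = 40.2200 − 1.182 × 2.0900 = 37.7496

37.75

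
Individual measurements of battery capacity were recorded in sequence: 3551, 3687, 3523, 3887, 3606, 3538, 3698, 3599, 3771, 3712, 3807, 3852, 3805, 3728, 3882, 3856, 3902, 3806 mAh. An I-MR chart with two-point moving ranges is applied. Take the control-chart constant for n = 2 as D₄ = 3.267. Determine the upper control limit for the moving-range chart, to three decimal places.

Moving ranges: 136, 164, 364, 281, 68, 160, 99, 172, 59, 95, 45, 47, 77, 154, 26, 46, 96; M̄R̄ = 2089.0000 / 17 = 122.8824
UCL_MR = D₄·M̄R̄ = 3.267 × 122.8824 = 401.4566

401.457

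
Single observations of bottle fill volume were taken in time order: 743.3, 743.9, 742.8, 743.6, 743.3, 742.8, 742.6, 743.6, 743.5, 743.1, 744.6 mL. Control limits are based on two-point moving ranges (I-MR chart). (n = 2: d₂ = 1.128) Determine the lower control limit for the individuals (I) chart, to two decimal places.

741.64

X̄ = (743.3 + 743.9 + 742.8 + 743.6 + 743.3 + 742.8 + 742.6 + 743.6 + 743.5 + 743.1 + 744.6) / 11 = 743.3727
Moving ranges: 0.6, 1.1, 0.8, 0.3, 0.5, 0.2, 1.0, 0.1, 0.4, 1.5; M̄R̄ = 6.5000 / 10 = 0.6500
LCL = X̄ − 3·M̄R̄/d₂ = 743.3727 − 3 × 0.6500 / 1.128 = 741.6440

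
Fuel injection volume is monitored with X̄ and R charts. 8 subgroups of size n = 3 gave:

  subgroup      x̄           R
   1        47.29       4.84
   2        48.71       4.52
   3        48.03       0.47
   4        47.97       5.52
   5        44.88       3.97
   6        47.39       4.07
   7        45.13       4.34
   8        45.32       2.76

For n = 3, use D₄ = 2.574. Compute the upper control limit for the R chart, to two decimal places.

9.81

R̄ = (4.84 + 4.52 + 0.47 + 5.52 + 3.97 + 4.07 + 4.34 + 2.76) / 8 = 30.4900 / 8 = 3.8112
UCL_R = D₄·R̄ = 2.574 × 3.8112 = 9.8102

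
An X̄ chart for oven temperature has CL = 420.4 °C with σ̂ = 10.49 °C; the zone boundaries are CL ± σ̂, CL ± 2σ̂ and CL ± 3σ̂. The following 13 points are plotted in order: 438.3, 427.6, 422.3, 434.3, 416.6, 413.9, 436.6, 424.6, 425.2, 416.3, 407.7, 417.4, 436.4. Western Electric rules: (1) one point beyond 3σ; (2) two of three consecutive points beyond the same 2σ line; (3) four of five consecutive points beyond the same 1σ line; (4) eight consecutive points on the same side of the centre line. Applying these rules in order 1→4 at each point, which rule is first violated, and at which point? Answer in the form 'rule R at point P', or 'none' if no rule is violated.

none

Zone of each point (C = within 1σ̂, B = 1σ̂–2σ̂, A = 2σ̂–3σ̂, * = beyond 3σ̂; sign = side of CL): 1:+B, 2:+C, 3:+C, 4:+B, 5:-C, 6:-C, 7:+B, 8:+C, 9:+C, 10:-C, 11:-B, 12:-C, 13:+B
No rule fires across all 13 points.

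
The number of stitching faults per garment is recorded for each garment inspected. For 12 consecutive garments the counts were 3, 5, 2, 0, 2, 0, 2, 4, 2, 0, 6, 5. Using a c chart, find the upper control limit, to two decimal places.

7.41

c̄ = (3 + 5 + 2 + 0 + 2 + 0 + 2 + 4 + 2 + 0 + 6 + 5) / 12 = 31 / 12 = 2.5833
UCL = c̄ + 3√c̄ = 2.5833 + 3 × √2.5833 = 2.5833 + 3 × 1.6073 = 7.4052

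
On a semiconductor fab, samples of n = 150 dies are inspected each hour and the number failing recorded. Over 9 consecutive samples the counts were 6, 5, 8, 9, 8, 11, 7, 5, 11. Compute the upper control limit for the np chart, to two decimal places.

p̄ = Σdᵢ / (k·n) = 70 / (9 × 150) = 0.05185
UCL = np̄ + 3·√(np̄(1−p̄)) = 7.7778 + 3 × √(7.7778×0.94815) = 7.7778 + 3 × 2.7156 = 15.9246

15.92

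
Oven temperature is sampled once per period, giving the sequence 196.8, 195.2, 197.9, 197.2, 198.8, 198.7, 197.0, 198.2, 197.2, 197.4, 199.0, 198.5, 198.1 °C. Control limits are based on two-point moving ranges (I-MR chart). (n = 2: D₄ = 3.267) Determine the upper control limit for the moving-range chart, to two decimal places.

3.62

Moving ranges: 1.6, 2.7, 0.7, 1.6, 0.1, 1.7, 1.2, 1.0, 0.2, 1.6, 0.5, 0.4; M̄R̄ = 13.3000 / 12 = 1.1083
UCL_MR = D₄·M̄R̄ = 3.267 × 1.1083 = 3.6209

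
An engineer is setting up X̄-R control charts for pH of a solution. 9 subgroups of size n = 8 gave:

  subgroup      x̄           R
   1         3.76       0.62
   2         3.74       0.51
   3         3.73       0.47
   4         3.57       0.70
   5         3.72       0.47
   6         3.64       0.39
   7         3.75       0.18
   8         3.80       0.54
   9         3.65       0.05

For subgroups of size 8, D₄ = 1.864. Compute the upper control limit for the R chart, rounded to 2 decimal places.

R̄ = (0.62 + 0.51 + 0.47 + 0.70 + 0.47 + 0.39 + 0.18 + 0.54 + 0.05) / 9 = 3.9300 / 9 = 0.4367
UCL_R = D₄·R̄ = 1.864 × 0.4367 = 0.8139

0.81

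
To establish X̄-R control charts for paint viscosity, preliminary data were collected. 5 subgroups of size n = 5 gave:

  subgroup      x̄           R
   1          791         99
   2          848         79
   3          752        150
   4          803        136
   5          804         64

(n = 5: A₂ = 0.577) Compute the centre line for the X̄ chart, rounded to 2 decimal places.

799.60

X̄̄ = (791 + 848 + 752 + 803 + 804) / 5 = 3998.0000 / 5 = 799.6000
CL = X̄̄ = 799.6000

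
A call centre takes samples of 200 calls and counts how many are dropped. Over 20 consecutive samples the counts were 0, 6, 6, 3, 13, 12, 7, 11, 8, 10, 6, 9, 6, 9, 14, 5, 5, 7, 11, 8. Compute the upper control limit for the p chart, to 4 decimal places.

0.0801

p̄ = Σdᵢ / (k·n) = 156 / (20 × 200) = 0.03900
UCL = p̄ + 3·√(p̄(1−p̄)/n) = 0.03900 + 3 × √(0.03900×0.96100/200) = 0.03900 + 3 × 0.01369 = 0.08007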